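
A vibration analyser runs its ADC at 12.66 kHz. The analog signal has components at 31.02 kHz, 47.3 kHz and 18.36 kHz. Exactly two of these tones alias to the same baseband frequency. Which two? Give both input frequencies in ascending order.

18.36 kHz, 31.02 kHz

fs/2 = 6.33 kHz.
31.02 kHz mod fs = 5.7 kHz.
5.7 kHz ≤ fs/2 = 6.33 kHz, appears at 5.7 kHz.
47.3 kHz mod fs = 9.32 kHz.
9.32 kHz > fs/2 = 6.33 kHz, folds to fs − 9.32 kHz = 3.34 kHz.
18.36 kHz mod fs = 5.7 kHz.
5.7 kHz ≤ fs/2 = 6.33 kHz, appears at 5.7 kHz.
18.36 kHz and 31.02 kHz both map to 5.7 kHz.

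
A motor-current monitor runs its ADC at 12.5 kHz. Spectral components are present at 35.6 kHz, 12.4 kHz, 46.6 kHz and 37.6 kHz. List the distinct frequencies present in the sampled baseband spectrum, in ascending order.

fs/2 = 6.25 kHz.
35.6 kHz mod fs = 10.6 kHz.
10.6 kHz > fs/2 = 6.25 kHz, folds to fs − 10.6 kHz = 1.9 kHz.
12.4 kHz > fs/2 = 6.25 kHz, folds to fs − 12.4 kHz = 0.1 kHz.
46.6 kHz mod fs = 9.1 kHz.
9.1 kHz > fs/2 = 6.25 kHz, folds to fs − 9.1 kHz = 3.4 kHz.
37.6 kHz mod fs = 0.1 kHz.
0.1 kHz ≤ fs/2 = 6.25 kHz, appears at 0.1 kHz.
Distinct values: {0.1 kHz, 1.9 kHz, 3.4 kHz}.

0.1 kHz, 1.9 kHz, 3.4 kHz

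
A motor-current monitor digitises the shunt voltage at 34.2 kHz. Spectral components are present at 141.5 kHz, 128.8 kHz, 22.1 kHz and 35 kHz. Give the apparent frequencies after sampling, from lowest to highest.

fs/2 = 17.1 kHz.
141.5 kHz mod fs = 4.7 kHz.
4.7 kHz ≤ fs/2 = 17.1 kHz, appears at 4.7 kHz.
128.8 kHz mod fs = 26.2 kHz.
26.2 kHz > fs/2 = 17.1 kHz, folds to fs − 26.2 kHz = 8 kHz.
22.1 kHz > fs/2 = 17.1 kHz, folds to fs − 22.1 kHz = 12.1 kHz.
35 kHz mod fs = 0.8 kHz.
0.8 kHz ≤ fs/2 = 17.1 kHz, appears at 0.8 kHz.
Distinct values: {0.8 kHz, 4.7 kHz, 8 kHz, 12.1 kHz}.

0.8 kHz, 4.7 kHz, 8 kHz, 12.1 kHz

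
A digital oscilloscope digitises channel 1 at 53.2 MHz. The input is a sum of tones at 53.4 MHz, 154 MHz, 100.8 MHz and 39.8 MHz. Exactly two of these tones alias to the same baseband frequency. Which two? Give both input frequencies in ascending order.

fs/2 = 26.6 MHz.
53.4 MHz mod fs = 0.2 MHz.
0.2 MHz ≤ fs/2 = 26.6 MHz, appears at 0.2 MHz.
154 MHz mod fs = 47.6 MHz.
47.6 MHz > fs/2 = 26.6 MHz, folds to fs − 47.6 MHz = 5.6 MHz.
100.8 MHz mod fs = 47.6 MHz.
47.6 MHz > fs/2 = 26.6 MHz, folds to fs − 47.6 MHz = 5.6 MHz.
39.8 MHz > fs/2 = 26.6 MHz, folds to fs − 39.8 MHz = 13.4 MHz.
100.8 MHz and 154 MHz both map to 5.6 MHz.

100.8 MHz, 154 MHz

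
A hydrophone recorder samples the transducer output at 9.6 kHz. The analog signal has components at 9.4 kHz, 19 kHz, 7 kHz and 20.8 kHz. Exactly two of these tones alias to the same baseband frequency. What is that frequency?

0.2 kHz

fs/2 = 4.8 kHz.
9.4 kHz > fs/2 = 4.8 kHz, folds to fs − 9.4 kHz = 0.2 kHz.
19 kHz mod fs = 9.4 kHz.
9.4 kHz > fs/2 = 4.8 kHz, folds to fs − 9.4 kHz = 0.2 kHz.
7 kHz > fs/2 = 4.8 kHz, folds to fs − 7 kHz = 2.6 kHz.
20.8 kHz mod fs = 1.6 kHz.
1.6 kHz ≤ fs/2 = 4.8 kHz, appears at 1.6 kHz.
9.4 kHz and 19 kHz both map to 0.2 kHz.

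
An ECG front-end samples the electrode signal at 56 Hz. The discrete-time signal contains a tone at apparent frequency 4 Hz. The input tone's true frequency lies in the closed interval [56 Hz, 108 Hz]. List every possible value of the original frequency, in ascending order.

Frequencies that alias to 4 Hz are k·fs ± 4 Hz for integer k ≥ 0.
k=0: 4 Hz.
k=1: 52 Hz, 60 Hz.
k=2: 108 Hz, 116 Hz.
k=3: 164 Hz, 172 Hz.
Within [56 Hz, 108 Hz]: 60 Hz, 108 Hz.

60 Hz, 108 Hz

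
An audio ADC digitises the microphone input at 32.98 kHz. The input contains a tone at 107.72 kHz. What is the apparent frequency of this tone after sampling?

8.78 kHz

107.72 kHz mod fs = 8.78 kHz.
8.78 kHz ≤ fs/2 = 16.49 kHz, appears at 8.78 kHz.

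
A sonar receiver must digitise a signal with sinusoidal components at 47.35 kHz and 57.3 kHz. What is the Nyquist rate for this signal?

Highest-frequency component: 57.3 kHz.
Nyquist rate = 2 × 57.3 kHz = 114.6 kHz.

114.6 kHz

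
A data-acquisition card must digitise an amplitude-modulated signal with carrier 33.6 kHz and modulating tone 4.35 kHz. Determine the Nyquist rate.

AM sidebands sit at fc ± fm = 29.25 kHz and 37.95 kHz.
Highest-frequency component: 37.95 kHz.
Nyquist rate = 2 × 37.95 kHz = 75.9 kHz.

75.9 kHz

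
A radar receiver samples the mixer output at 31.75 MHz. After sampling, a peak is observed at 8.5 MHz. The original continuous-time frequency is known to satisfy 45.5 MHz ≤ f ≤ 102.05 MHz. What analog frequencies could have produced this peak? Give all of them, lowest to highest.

55 MHz, 72 MHz, 86.75 MHz

Frequencies that alias to 8.5 MHz are k·fs ± 8.5 MHz for integer k ≥ 0.
k=0: 8.5 MHz.
k=1: 23.25 MHz, 40.25 MHz.
k=2: 55 MHz, 72 MHz.
k=3: 86.75 MHz, 103.75 MHz.
k=4: 118.5 MHz, 135.5 MHz.
Within [45.5 MHz, 102.05 MHz]: 55 MHz, 72 MHz, 86.75 MHz.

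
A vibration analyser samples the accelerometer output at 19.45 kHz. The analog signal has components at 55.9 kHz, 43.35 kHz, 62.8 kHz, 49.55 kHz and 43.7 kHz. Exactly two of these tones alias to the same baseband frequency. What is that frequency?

4.45 kHz

fs/2 = 9.725 kHz.
55.9 kHz mod fs = 17 kHz.
17 kHz > fs/2 = 9.725 kHz, folds to fs − 17 kHz = 2.45 kHz.
43.35 kHz mod fs = 4.45 kHz.
4.45 kHz ≤ fs/2 = 9.725 kHz, appears at 4.45 kHz.
62.8 kHz mod fs = 4.45 kHz.
4.45 kHz ≤ fs/2 = 9.725 kHz, appears at 4.45 kHz.
49.55 kHz mod fs = 10.65 kHz.
10.65 kHz > fs/2 = 9.725 kHz, folds to fs − 10.65 kHz = 8.8 kHz.
43.7 kHz mod fs = 4.8 kHz.
4.8 kHz ≤ fs/2 = 9.725 kHz, appears at 4.8 kHz.
43.35 kHz and 62.8 kHz both map to 4.45 kHz.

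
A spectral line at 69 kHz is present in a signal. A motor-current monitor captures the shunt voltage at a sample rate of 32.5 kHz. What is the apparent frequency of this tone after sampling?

69 kHz mod fs = 4 kHz.
4 kHz ≤ fs/2 = 16.25 kHz, appears at 4 kHz.

4 kHz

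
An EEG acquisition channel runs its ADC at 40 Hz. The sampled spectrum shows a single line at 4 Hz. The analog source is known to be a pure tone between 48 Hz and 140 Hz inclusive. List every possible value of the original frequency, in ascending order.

76 Hz, 84 Hz, 116 Hz, 124 Hz

Frequencies that alias to 4 Hz are k·fs ± 4 Hz for integer k ≥ 0.
k=0: 4 Hz.
k=1: 36 Hz, 44 Hz.
k=2: 76 Hz, 84 Hz.
k=3: 116 Hz, 124 Hz.
k=4: 156 Hz, 164 Hz.
Within [48 Hz, 140 Hz]: 76 Hz, 84 Hz, 116 Hz, 124 Hz.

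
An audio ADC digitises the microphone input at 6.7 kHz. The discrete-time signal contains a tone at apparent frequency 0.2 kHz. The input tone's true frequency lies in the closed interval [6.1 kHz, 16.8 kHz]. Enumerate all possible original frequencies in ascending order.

Frequencies that alias to 0.2 kHz are k·fs ± 0.2 kHz for integer k ≥ 0.
k=0: 0.2 kHz.
k=1: 6.5 kHz, 6.9 kHz.
k=2: 13.2 kHz, 13.6 kHz.
k=3: 19.9 kHz, 20.3 kHz.
Within [6.1 kHz, 16.8 kHz]: 6.5 kHz, 6.9 kHz, 13.2 kHz, 13.6 kHz.

6.5 kHz, 6.9 kHz, 13.2 kHz, 13.6 kHz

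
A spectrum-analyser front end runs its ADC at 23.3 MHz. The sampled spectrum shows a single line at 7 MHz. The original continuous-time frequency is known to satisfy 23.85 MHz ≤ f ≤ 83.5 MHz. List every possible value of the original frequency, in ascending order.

Frequencies that alias to 7 MHz are k·fs ± 7 MHz for integer k ≥ 0.
k=0: 7 MHz.
k=1: 16.3 MHz, 30.3 MHz.
k=2: 39.6 MHz, 53.6 MHz.
k=3: 62.9 MHz, 76.9 MHz.
k=4: 86.2 MHz, 100.2 MHz.
Within [23.85 MHz, 83.5 MHz]: 30.3 MHz, 39.6 MHz, 53.6 MHz, 62.9 MHz, 76.9 MHz.

30.3 MHz, 39.6 MHz, 53.6 MHz, 62.9 MHz, 76.9 MHz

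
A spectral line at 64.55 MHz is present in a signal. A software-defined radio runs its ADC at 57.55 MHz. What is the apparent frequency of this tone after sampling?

7 MHz

64.55 MHz mod fs = 7 MHz.
7 MHz ≤ fs/2 = 28.775 MHz, appears at 7 MHz.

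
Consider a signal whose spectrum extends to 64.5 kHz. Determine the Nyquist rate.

129 kHz

Nyquist rate = 2 × 64.5 kHz = 129 kHz.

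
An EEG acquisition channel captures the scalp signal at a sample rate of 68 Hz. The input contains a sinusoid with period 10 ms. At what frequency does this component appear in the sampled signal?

T = 10 ms → f = 1/T = 100 Hz.
100 Hz mod fs = 32 Hz.
32 Hz ≤ fs/2 = 34 Hz, appears at 32 Hz.

32 Hz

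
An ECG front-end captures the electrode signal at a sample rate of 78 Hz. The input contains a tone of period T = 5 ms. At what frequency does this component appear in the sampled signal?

T = 5 ms → f = 1/T = 200 Hz.
200 Hz mod fs = 44 Hz.
44 Hz > fs/2 = 39 Hz, folds to fs − 44 Hz = 34 Hz.

34 Hz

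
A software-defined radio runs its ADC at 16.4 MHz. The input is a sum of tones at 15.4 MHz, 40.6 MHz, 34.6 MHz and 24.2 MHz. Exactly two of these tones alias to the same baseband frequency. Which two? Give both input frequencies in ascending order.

fs/2 = 8.2 MHz.
15.4 MHz > fs/2 = 8.2 MHz, folds to fs − 15.4 MHz = 1 MHz.
40.6 MHz mod fs = 7.8 MHz.
7.8 MHz ≤ fs/2 = 8.2 MHz, appears at 7.8 MHz.
34.6 MHz mod fs = 1.8 MHz.
1.8 MHz ≤ fs/2 = 8.2 MHz, appears at 1.8 MHz.
24.2 MHz mod fs = 7.8 MHz.
7.8 MHz ≤ fs/2 = 8.2 MHz, appears at 7.8 MHz.
24.2 MHz and 40.6 MHz both map to 7.8 MHz.

24.2 MHz, 40.6 MHz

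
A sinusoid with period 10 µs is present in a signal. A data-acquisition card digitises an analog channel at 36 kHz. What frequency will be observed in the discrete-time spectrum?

T = 10 µs → f = 1/T = 100 kHz.
100 kHz mod fs = 28 kHz.
28 kHz > fs/2 = 18 kHz, folds to fs − 28 kHz = 8 kHz.

8 kHz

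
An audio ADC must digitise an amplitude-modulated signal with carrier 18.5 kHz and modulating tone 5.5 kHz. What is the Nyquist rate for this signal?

AM sidebands sit at fc ± fm = 13 kHz and 24 kHz.
Highest-frequency component: 24 kHz.
Nyquist rate = 2 × 24 kHz = 48 kHz.

48 kHz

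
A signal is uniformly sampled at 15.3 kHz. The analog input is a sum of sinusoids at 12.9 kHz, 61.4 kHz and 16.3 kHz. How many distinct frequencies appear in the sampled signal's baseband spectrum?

fs/2 = 7.65 kHz.
12.9 kHz > fs/2 = 7.65 kHz, folds to fs − 12.9 kHz = 2.4 kHz.
61.4 kHz mod fs = 0.2 kHz.
0.2 kHz ≤ fs/2 = 7.65 kHz, appears at 0.2 kHz.
16.3 kHz mod fs = 1 kHz.
1 kHz ≤ fs/2 = 7.65 kHz, appears at 1 kHz.
Distinct values: {0.2 kHz, 1 kHz, 2.4 kHz} → 3.

3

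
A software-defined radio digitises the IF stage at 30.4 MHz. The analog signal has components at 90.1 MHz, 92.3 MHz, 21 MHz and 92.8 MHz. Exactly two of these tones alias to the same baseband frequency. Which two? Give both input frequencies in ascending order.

90.1 MHz, 92.3 MHz

fs/2 = 15.2 MHz.
90.1 MHz mod fs = 29.3 MHz.
29.3 MHz > fs/2 = 15.2 MHz, folds to fs − 29.3 MHz = 1.1 MHz.
92.3 MHz mod fs = 1.1 MHz.
1.1 MHz ≤ fs/2 = 15.2 MHz, appears at 1.1 MHz.
21 MHz > fs/2 = 15.2 MHz, folds to fs − 21 MHz = 9.4 MHz.
92.8 MHz mod fs = 1.6 MHz.
1.6 MHz ≤ fs/2 = 15.2 MHz, appears at 1.6 MHz.
90.1 MHz and 92.3 MHz both map to 1.1 MHz.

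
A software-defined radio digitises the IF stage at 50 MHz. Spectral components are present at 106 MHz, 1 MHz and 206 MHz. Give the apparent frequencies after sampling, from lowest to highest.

1 MHz, 6 MHz

fs/2 = 25 MHz.
106 MHz mod fs = 6 MHz.
6 MHz ≤ fs/2 = 25 MHz, appears at 6 MHz.
1 MHz ≤ fs/2 = 25 MHz, passes unchanged.
206 MHz mod fs = 6 MHz.
6 MHz ≤ fs/2 = 25 MHz, appears at 6 MHz.
Distinct values: {1 MHz, 6 MHz}.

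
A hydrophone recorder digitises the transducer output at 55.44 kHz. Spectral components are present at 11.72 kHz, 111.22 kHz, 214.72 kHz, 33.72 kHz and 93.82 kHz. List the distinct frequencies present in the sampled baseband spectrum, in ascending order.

0.34 kHz, 7.04 kHz, 11.72 kHz, 17.06 kHz, 21.72 kHz

fs/2 = 27.72 kHz.
11.72 kHz ≤ fs/2 = 27.72 kHz, passes unchanged.
111.22 kHz mod fs = 0.34 kHz.
0.34 kHz ≤ fs/2 = 27.72 kHz, appears at 0.34 kHz.
214.72 kHz mod fs = 48.4 kHz.
48.4 kHz > fs/2 = 27.72 kHz, folds to fs − 48.4 kHz = 7.04 kHz.
33.72 kHz > fs/2 = 27.72 kHz, folds to fs − 33.72 kHz = 21.72 kHz.
93.82 kHz mod fs = 38.38 kHz.
38.38 kHz > fs/2 = 27.72 kHz, folds to fs − 38.38 kHz = 17.06 kHz.
Distinct values: {0.34 kHz, 7.04 kHz, 11.72 kHz, 17.06 kHz, 21.72 kHz}.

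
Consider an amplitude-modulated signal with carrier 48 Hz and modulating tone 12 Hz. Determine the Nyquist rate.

AM sidebands sit at fc ± fm = 36 Hz and 60 Hz.
Highest-frequency component: 60 Hz.
Nyquist rate = 2 × 60 Hz = 120 Hz.

120 Hz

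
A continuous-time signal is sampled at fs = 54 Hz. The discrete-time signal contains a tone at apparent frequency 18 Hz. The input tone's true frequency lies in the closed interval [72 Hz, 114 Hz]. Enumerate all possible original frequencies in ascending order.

Frequencies that alias to 18 Hz are k·fs ± 18 Hz for integer k ≥ 0.
k=0: 18 Hz.
k=1: 36 Hz, 72 Hz.
k=2: 90 Hz, 126 Hz.
k=3: 144 Hz, 180 Hz.
Within [72 Hz, 114 Hz]: 72 Hz, 90 Hz.

72 Hz, 90 Hz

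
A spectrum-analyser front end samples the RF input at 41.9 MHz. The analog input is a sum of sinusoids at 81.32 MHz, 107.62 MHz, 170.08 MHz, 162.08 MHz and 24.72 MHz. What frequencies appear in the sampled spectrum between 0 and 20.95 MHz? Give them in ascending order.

2.48 MHz, 5.52 MHz, 17.18 MHz, 18.08 MHz

fs/2 = 20.95 MHz.
81.32 MHz mod fs = 39.42 MHz.
39.42 MHz > fs/2 = 20.95 MHz, folds to fs − 39.42 MHz = 2.48 MHz.
107.62 MHz mod fs = 23.82 MHz.
23.82 MHz > fs/2 = 20.95 MHz, folds to fs − 23.82 MHz = 18.08 MHz.
170.08 MHz mod fs = 2.48 MHz.
2.48 MHz ≤ fs/2 = 20.95 MHz, appears at 2.48 MHz.
162.08 MHz mod fs = 36.38 MHz.
36.38 MHz > fs/2 = 20.95 MHz, folds to fs − 36.38 MHz = 5.52 MHz.
24.72 MHz > fs/2 = 20.95 MHz, folds to fs − 24.72 MHz = 17.18 MHz.
Distinct values: {2.48 MHz, 5.52 MHz, 17.18 MHz, 18.08 MHz}.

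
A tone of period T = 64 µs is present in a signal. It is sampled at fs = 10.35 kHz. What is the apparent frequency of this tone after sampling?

5.075 kHz

T = 64 µs → f = 1/T = 15.625 kHz.
15.625 kHz mod fs = 5.275 kHz.
5.275 kHz > fs/2 = 5.175 kHz, folds to fs − 5.275 kHz = 5.075 kHz.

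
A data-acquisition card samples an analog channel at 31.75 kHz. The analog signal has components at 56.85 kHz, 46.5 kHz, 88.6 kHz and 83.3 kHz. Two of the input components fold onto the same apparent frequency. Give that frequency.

fs/2 = 15.875 kHz.
56.85 kHz mod fs = 25.1 kHz.
25.1 kHz > fs/2 = 15.875 kHz, folds to fs − 25.1 kHz = 6.65 kHz.
46.5 kHz mod fs = 14.75 kHz.
14.75 kHz ≤ fs/2 = 15.875 kHz, appears at 14.75 kHz.
88.6 kHz mod fs = 25.1 kHz.
25.1 kHz > fs/2 = 15.875 kHz, folds to fs − 25.1 kHz = 6.65 kHz.
83.3 kHz mod fs = 19.8 kHz.
19.8 kHz > fs/2 = 15.875 kHz, folds to fs − 19.8 kHz = 11.95 kHz.
56.85 kHz and 88.6 kHz both map to 6.65 kHz.

6.65 kHz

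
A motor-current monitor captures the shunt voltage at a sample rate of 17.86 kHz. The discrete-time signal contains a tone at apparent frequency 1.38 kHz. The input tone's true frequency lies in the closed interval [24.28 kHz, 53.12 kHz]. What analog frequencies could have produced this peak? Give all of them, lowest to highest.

Frequencies that alias to 1.38 kHz are k·fs ± 1.38 kHz for integer k ≥ 0.
k=0: 1.38 kHz.
k=1: 16.48 kHz, 19.24 kHz.
k=2: 34.34 kHz, 37.1 kHz.
k=3: 52.2 kHz, 54.96 kHz.
k=4: 70.06 kHz, 72.82 kHz.
Within [24.28 kHz, 53.12 kHz]: 34.34 kHz, 37.1 kHz, 52.2 kHz.

34.34 kHz, 37.1 kHz, 52.2 kHz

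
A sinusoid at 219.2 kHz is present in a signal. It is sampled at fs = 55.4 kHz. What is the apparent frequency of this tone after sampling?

219.2 kHz mod fs = 53 kHz.
53 kHz > fs/2 = 27.7 kHz, folds to fs − 53 kHz = 2.4 kHz.

2.4 kHz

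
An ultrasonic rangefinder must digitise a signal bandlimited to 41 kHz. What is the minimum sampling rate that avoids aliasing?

Nyquist rate = 2 × 41 kHz = 82 kHz.

82 kHz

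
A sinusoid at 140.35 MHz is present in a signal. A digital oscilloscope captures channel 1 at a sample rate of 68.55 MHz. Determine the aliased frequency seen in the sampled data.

3.25 MHz

140.35 MHz mod fs = 3.25 MHz.
3.25 MHz ≤ fs/2 = 34.275 MHz, appears at 3.25 MHz.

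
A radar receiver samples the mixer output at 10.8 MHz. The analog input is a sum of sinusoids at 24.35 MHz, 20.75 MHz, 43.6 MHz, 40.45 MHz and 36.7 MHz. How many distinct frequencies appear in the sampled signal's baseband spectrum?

fs/2 = 5.4 MHz.
24.35 MHz mod fs = 2.75 MHz.
2.75 MHz ≤ fs/2 = 5.4 MHz, appears at 2.75 MHz.
20.75 MHz mod fs = 9.95 MHz.
9.95 MHz > fs/2 = 5.4 MHz, folds to fs − 9.95 MHz = 0.85 MHz.
43.6 MHz mod fs = 0.4 MHz.
0.4 MHz ≤ fs/2 = 5.4 MHz, appears at 0.4 MHz.
40.45 MHz mod fs = 8.05 MHz.
8.05 MHz > fs/2 = 5.4 MHz, folds to fs − 8.05 MHz = 2.75 MHz.
36.7 MHz mod fs = 4.3 MHz.
4.3 MHz ≤ fs/2 = 5.4 MHz, appears at 4.3 MHz.
Distinct values: {0.4 MHz, 0.85 MHz, 2.75 MHz, 4.3 MHz} → 4.

4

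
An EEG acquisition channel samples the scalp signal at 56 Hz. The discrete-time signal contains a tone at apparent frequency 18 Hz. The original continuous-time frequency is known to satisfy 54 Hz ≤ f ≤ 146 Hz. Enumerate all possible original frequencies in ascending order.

74 Hz, 94 Hz, 130 Hz

Frequencies that alias to 18 Hz are k·fs ± 18 Hz for integer k ≥ 0.
k=0: 18 Hz.
k=1: 38 Hz, 74 Hz.
k=2: 94 Hz, 130 Hz.
k=3: 150 Hz, 186 Hz.
Within [54 Hz, 146 Hz]: 74 Hz, 94 Hz, 130 Hz.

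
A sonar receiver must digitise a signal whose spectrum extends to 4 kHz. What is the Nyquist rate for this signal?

8 kHz

Nyquist rate = 2 × 4 kHz = 8 kHz.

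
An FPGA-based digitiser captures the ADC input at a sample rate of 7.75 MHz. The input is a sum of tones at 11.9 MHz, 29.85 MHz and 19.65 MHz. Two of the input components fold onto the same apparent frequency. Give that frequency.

3.6 MHz

fs/2 = 3.875 MHz.
11.9 MHz mod fs = 4.15 MHz.
4.15 MHz > fs/2 = 3.875 MHz, folds to fs − 4.15 MHz = 3.6 MHz.
29.85 MHz mod fs = 6.6 MHz.
6.6 MHz > fs/2 = 3.875 MHz, folds to fs − 6.6 MHz = 1.15 MHz.
19.65 MHz mod fs = 4.15 MHz.
4.15 MHz > fs/2 = 3.875 MHz, folds to fs − 4.15 MHz = 3.6 MHz.
11.9 MHz and 19.65 MHz both map to 3.6 MHz.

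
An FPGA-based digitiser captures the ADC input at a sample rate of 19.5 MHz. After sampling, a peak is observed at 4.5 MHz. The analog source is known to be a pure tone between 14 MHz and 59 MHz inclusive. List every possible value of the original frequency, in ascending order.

Frequencies that alias to 4.5 MHz are k·fs ± 4.5 MHz for integer k ≥ 0.
k=0: 4.5 MHz.
k=1: 15 MHz, 24 MHz.
k=2: 34.5 MHz, 43.5 MHz.
k=3: 54 MHz, 63 MHz.
k=4: 73.5 MHz, 82.5 MHz.
Within [14 MHz, 59 MHz]: 15 MHz, 24 MHz, 34.5 MHz, 43.5 MHz, 54 MHz.

15 MHz, 24 MHz, 34.5 MHz, 43.5 MHz, 54 MHz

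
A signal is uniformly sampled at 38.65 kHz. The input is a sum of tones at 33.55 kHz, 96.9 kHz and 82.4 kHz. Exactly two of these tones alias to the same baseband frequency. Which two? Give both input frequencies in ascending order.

fs/2 = 19.325 kHz.
33.55 kHz > fs/2 = 19.325 kHz, folds to fs − 33.55 kHz = 5.1 kHz.
96.9 kHz mod fs = 19.6 kHz.
19.6 kHz > fs/2 = 19.325 kHz, folds to fs − 19.6 kHz = 19.05 kHz.
82.4 kHz mod fs = 5.1 kHz.
5.1 kHz ≤ fs/2 = 19.325 kHz, appears at 5.1 kHz.
33.55 kHz and 82.4 kHz both map to 5.1 kHz.

33.55 kHz, 82.4 kHz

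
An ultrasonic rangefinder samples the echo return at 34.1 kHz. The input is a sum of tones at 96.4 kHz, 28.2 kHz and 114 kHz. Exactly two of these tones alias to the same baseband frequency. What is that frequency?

5.9 kHz

fs/2 = 17.05 kHz.
96.4 kHz mod fs = 28.2 kHz.
28.2 kHz > fs/2 = 17.05 kHz, folds to fs − 28.2 kHz = 5.9 kHz.
28.2 kHz > fs/2 = 17.05 kHz, folds to fs − 28.2 kHz = 5.9 kHz.
114 kHz mod fs = 11.7 kHz.
11.7 kHz ≤ fs/2 = 17.05 kHz, appears at 11.7 kHz.
28.2 kHz and 96.4 kHz both map to 5.9 kHz.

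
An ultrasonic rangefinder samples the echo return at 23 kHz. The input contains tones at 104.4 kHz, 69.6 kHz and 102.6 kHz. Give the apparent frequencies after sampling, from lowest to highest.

0.6 kHz, 10.6 kHz

fs/2 = 11.5 kHz.
104.4 kHz mod fs = 12.4 kHz.
12.4 kHz > fs/2 = 11.5 kHz, folds to fs − 12.4 kHz = 10.6 kHz.
69.6 kHz mod fs = 0.6 kHz.
0.6 kHz ≤ fs/2 = 11.5 kHz, appears at 0.6 kHz.
102.6 kHz mod fs = 10.6 kHz.
10.6 kHz ≤ fs/2 = 11.5 kHz, appears at 10.6 kHz.
Distinct values: {0.6 kHz, 10.6 kHz}.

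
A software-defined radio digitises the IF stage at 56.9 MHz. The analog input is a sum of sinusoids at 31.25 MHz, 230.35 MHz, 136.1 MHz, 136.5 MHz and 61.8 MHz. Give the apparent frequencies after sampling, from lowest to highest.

fs/2 = 28.45 MHz.
31.25 MHz > fs/2 = 28.45 MHz, folds to fs − 31.25 MHz = 25.65 MHz.
230.35 MHz mod fs = 2.75 MHz.
2.75 MHz ≤ fs/2 = 28.45 MHz, appears at 2.75 MHz.
136.1 MHz mod fs = 22.3 MHz.
22.3 MHz ≤ fs/2 = 28.45 MHz, appears at 22.3 MHz.
136.5 MHz mod fs = 22.7 MHz.
22.7 MHz ≤ fs/2 = 28.45 MHz, appears at 22.7 MHz.
61.8 MHz mod fs = 4.9 MHz.
4.9 MHz ≤ fs/2 = 28.45 MHz, appears at 4.9 MHz.
Distinct values: {2.75 MHz, 4.9 MHz, 22.3 MHz, 22.7 MHz, 25.65 MHz}.

2.75 MHz, 4.9 MHz, 22.3 MHz, 22.7 MHz, 25.65 MHz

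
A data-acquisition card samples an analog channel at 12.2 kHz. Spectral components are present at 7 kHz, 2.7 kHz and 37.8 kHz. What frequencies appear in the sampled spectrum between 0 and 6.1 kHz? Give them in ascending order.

fs/2 = 6.1 kHz.
7 kHz > fs/2 = 6.1 kHz, folds to fs − 7 kHz = 5.2 kHz.
2.7 kHz ≤ fs/2 = 6.1 kHz, passes unchanged.
37.8 kHz mod fs = 1.2 kHz.
1.2 kHz ≤ fs/2 = 6.1 kHz, appears at 1.2 kHz.
Distinct values: {1.2 kHz, 2.7 kHz, 5.2 kHz}.

1.2 kHz, 2.7 kHz, 5.2 kHz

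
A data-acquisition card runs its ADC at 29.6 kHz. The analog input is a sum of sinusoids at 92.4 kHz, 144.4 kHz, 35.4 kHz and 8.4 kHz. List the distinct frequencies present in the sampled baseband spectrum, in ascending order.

fs/2 = 14.8 kHz.
92.4 kHz mod fs = 3.6 kHz.
3.6 kHz ≤ fs/2 = 14.8 kHz, appears at 3.6 kHz.
144.4 kHz mod fs = 26 kHz.
26 kHz > fs/2 = 14.8 kHz, folds to fs − 26 kHz = 3.6 kHz.
35.4 kHz mod fs = 5.8 kHz.
5.8 kHz ≤ fs/2 = 14.8 kHz, appears at 5.8 kHz.
8.4 kHz ≤ fs/2 = 14.8 kHz, passes unchanged.
Distinct values: {3.6 kHz, 5.8 kHz, 8.4 kHz}.

3.6 kHz, 5.8 kHz, 8.4 kHz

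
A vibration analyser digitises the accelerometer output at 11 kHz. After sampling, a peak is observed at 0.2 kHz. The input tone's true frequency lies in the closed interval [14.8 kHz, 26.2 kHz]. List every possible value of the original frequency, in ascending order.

21.8 kHz, 22.2 kHz

Frequencies that alias to 0.2 kHz are k·fs ± 0.2 kHz for integer k ≥ 0.
k=0: 0.2 kHz.
k=1: 10.8 kHz, 11.2 kHz.
k=2: 21.8 kHz, 22.2 kHz.
k=3: 32.8 kHz, 33.2 kHz.
Within [14.8 kHz, 26.2 kHz]: 21.8 kHz, 22.2 kHz.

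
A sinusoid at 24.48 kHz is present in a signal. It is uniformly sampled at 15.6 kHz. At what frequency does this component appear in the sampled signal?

24.48 kHz mod fs = 8.88 kHz.
8.88 kHz > fs/2 = 7.8 kHz, folds to fs − 8.88 kHz = 6.72 kHz.

6.72 kHz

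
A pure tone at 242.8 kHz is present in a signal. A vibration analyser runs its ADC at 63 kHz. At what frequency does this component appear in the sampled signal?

9.2 kHz

242.8 kHz mod fs = 53.8 kHz.
53.8 kHz > fs/2 = 31.5 kHz, folds to fs − 53.8 kHz = 9.2 kHz.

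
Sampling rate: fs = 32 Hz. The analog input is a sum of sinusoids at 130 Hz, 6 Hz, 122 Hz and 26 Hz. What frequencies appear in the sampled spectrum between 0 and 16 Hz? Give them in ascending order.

fs/2 = 16 Hz.
130 Hz mod fs = 2 Hz.
2 Hz ≤ fs/2 = 16 Hz, appears at 2 Hz.
6 Hz ≤ fs/2 = 16 Hz, passes unchanged.
122 Hz mod fs = 26 Hz.
26 Hz > fs/2 = 16 Hz, folds to fs − 26 Hz = 6 Hz.
26 Hz > fs/2 = 16 Hz, folds to fs − 26 Hz = 6 Hz.
Distinct values: {2 Hz, 6 Hz}.

2 Hz, 6 Hz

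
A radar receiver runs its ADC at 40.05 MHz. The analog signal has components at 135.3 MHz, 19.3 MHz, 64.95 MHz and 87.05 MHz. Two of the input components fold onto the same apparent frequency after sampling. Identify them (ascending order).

fs/2 = 20.025 MHz.
135.3 MHz mod fs = 15.15 MHz.
15.15 MHz ≤ fs/2 = 20.025 MHz, appears at 15.15 MHz.
19.3 MHz ≤ fs/2 = 20.025 MHz, passes unchanged.
64.95 MHz mod fs = 24.9 MHz.
24.9 MHz > fs/2 = 20.025 MHz, folds to fs − 24.9 MHz = 15.15 MHz.
87.05 MHz mod fs = 6.95 MHz.
6.95 MHz ≤ fs/2 = 20.025 MHz, appears at 6.95 MHz.
64.95 MHz and 135.3 MHz both map to 15.15 MHz.

64.95 MHz, 135.3 MHz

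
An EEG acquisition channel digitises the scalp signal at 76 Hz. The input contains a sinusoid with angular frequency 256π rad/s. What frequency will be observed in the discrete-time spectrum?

ω = 256π rad/s → f = ω/(2π) = 128 Hz.
128 Hz mod fs = 52 Hz.
52 Hz > fs/2 = 38 Hz, folds to fs − 52 Hz = 24 Hz.

24 Hz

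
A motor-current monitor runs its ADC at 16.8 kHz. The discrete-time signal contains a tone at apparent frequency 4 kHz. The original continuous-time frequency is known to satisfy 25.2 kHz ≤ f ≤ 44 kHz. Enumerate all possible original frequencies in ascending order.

Frequencies that alias to 4 kHz are k·fs ± 4 kHz for integer k ≥ 0.
k=0: 4 kHz.
k=1: 12.8 kHz, 20.8 kHz.
k=2: 29.6 kHz, 37.6 kHz.
k=3: 46.4 kHz, 54.4 kHz.
Within [25.2 kHz, 44 kHz]: 29.6 kHz, 37.6 kHz.

29.6 kHz, 37.6 kHz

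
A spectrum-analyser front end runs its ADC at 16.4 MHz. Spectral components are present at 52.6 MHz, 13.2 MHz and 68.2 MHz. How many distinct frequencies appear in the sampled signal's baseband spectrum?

fs/2 = 8.2 MHz.
52.6 MHz mod fs = 3.4 MHz.
3.4 MHz ≤ fs/2 = 8.2 MHz, appears at 3.4 MHz.
13.2 MHz > fs/2 = 8.2 MHz, folds to fs − 13.2 MHz = 3.2 MHz.
68.2 MHz mod fs = 2.6 MHz.
2.6 MHz ≤ fs/2 = 8.2 MHz, appears at 2.6 MHz.
Distinct values: {2.6 MHz, 3.2 MHz, 3.4 MHz} → 3.

3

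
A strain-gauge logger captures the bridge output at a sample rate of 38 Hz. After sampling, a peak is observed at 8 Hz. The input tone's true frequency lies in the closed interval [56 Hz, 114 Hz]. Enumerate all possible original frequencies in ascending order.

68 Hz, 84 Hz, 106 Hz

Frequencies that alias to 8 Hz are k·fs ± 8 Hz for integer k ≥ 0.
k=0: 8 Hz.
k=1: 30 Hz, 46 Hz.
k=2: 68 Hz, 84 Hz.
k=3: 106 Hz, 122 Hz.
k=4: 144 Hz, 160 Hz.
Within [56 Hz, 114 Hz]: 68 Hz, 84 Hz, 106 Hz.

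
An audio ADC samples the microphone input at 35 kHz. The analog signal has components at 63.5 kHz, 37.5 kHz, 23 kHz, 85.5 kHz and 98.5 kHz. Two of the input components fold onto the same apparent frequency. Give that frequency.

6.5 kHz

fs/2 = 17.5 kHz.
63.5 kHz mod fs = 28.5 kHz.
28.5 kHz > fs/2 = 17.5 kHz, folds to fs − 28.5 kHz = 6.5 kHz.
37.5 kHz mod fs = 2.5 kHz.
2.5 kHz ≤ fs/2 = 17.5 kHz, appears at 2.5 kHz.
23 kHz > fs/2 = 17.5 kHz, folds to fs − 23 kHz = 12 kHz.
85.5 kHz mod fs = 15.5 kHz.
15.5 kHz ≤ fs/2 = 17.5 kHz, appears at 15.5 kHz.
98.5 kHz mod fs = 28.5 kHz.
28.5 kHz > fs/2 = 17.5 kHz, folds to fs − 28.5 kHz = 6.5 kHz.
63.5 kHz and 98.5 kHz both map to 6.5 kHz.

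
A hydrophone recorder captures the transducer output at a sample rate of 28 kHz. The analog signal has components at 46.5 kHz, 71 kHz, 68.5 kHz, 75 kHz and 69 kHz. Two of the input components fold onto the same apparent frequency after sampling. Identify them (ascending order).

69 kHz, 71 kHz

fs/2 = 14 kHz.
46.5 kHz mod fs = 18.5 kHz.
18.5 kHz > fs/2 = 14 kHz, folds to fs − 18.5 kHz = 9.5 kHz.
71 kHz mod fs = 15 kHz.
15 kHz > fs/2 = 14 kHz, folds to fs − 15 kHz = 13 kHz.
68.5 kHz mod fs = 12.5 kHz.
12.5 kHz ≤ fs/2 = 14 kHz, appears at 12.5 kHz.
75 kHz mod fs = 19 kHz.
19 kHz > fs/2 = 14 kHz, folds to fs − 19 kHz = 9 kHz.
69 kHz mod fs = 13 kHz.
13 kHz ≤ fs/2 = 14 kHz, appears at 13 kHz.
69 kHz and 71 kHz both map to 13 kHz.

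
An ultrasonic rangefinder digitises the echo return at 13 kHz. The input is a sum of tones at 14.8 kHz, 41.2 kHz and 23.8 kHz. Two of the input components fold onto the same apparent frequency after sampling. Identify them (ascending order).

23.8 kHz, 41.2 kHz

fs/2 = 6.5 kHz.
14.8 kHz mod fs = 1.8 kHz.
1.8 kHz ≤ fs/2 = 6.5 kHz, appears at 1.8 kHz.
41.2 kHz mod fs = 2.2 kHz.
2.2 kHz ≤ fs/2 = 6.5 kHz, appears at 2.2 kHz.
23.8 kHz mod fs = 10.8 kHz.
10.8 kHz > fs/2 = 6.5 kHz, folds to fs − 10.8 kHz = 2.2 kHz.
23.8 kHz and 41.2 kHz both map to 2.2 kHz.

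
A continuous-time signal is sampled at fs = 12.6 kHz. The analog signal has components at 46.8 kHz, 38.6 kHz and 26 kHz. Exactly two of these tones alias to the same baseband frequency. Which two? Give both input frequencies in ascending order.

26 kHz, 38.6 kHz

fs/2 = 6.3 kHz.
46.8 kHz mod fs = 9 kHz.
9 kHz > fs/2 = 6.3 kHz, folds to fs − 9 kHz = 3.6 kHz.
38.6 kHz mod fs = 0.8 kHz.
0.8 kHz ≤ fs/2 = 6.3 kHz, appears at 0.8 kHz.
26 kHz mod fs = 0.8 kHz.
0.8 kHz ≤ fs/2 = 6.3 kHz, appears at 0.8 kHz.
26 kHz and 38.6 kHz both map to 0.8 kHz.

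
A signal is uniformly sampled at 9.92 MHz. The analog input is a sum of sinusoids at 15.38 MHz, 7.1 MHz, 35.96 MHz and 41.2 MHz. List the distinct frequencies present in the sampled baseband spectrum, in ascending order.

fs/2 = 4.96 MHz.
15.38 MHz mod fs = 5.46 MHz.
5.46 MHz > fs/2 = 4.96 MHz, folds to fs − 5.46 MHz = 4.46 MHz.
7.1 MHz > fs/2 = 4.96 MHz, folds to fs − 7.1 MHz = 2.82 MHz.
35.96 MHz mod fs = 6.2 MHz.
6.2 MHz > fs/2 = 4.96 MHz, folds to fs − 6.2 MHz = 3.72 MHz.
41.2 MHz mod fs = 1.52 MHz.
1.52 MHz ≤ fs/2 = 4.96 MHz, appears at 1.52 MHz.
Distinct values: {1.52 MHz, 2.82 MHz, 3.72 MHz, 4.46 MHz}.

1.52 MHz, 2.82 MHz, 3.72 MHz, 4.46 MHz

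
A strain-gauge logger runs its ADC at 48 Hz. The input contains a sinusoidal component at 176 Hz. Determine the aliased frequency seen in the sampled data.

16 Hz

176 Hz mod fs = 32 Hz.
32 Hz > fs/2 = 24 Hz, folds to fs − 32 Hz = 16 Hz.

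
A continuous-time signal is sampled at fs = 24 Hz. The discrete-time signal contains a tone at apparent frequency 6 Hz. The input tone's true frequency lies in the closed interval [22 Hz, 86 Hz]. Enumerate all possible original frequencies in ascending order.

30 Hz, 42 Hz, 54 Hz, 66 Hz, 78 Hz

Frequencies that alias to 6 Hz are k·fs ± 6 Hz for integer k ≥ 0.
k=0: 6 Hz.
k=1: 18 Hz, 30 Hz.
k=2: 42 Hz, 54 Hz.
k=3: 66 Hz, 78 Hz.
k=4: 90 Hz, 102 Hz.
Within [22 Hz, 86 Hz]: 30 Hz, 42 Hz, 54 Hz, 66 Hz, 78 Hz.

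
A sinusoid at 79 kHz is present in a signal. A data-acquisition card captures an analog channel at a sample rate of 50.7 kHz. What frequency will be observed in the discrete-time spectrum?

22.4 kHz

79 kHz mod fs = 28.3 kHz.
28.3 kHz > fs/2 = 25.35 kHz, folds to fs − 28.3 kHz = 22.4 kHz.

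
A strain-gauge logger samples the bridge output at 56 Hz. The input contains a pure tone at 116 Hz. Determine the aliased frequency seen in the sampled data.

116 Hz mod fs = 4 Hz.
4 Hz ≤ fs/2 = 28 Hz, appears at 4 Hz.

4 Hz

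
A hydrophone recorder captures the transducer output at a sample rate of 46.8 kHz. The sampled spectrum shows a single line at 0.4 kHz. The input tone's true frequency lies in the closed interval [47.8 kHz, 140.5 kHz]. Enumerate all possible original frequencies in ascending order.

Frequencies that alias to 0.4 kHz are k·fs ± 0.4 kHz for integer k ≥ 0.
k=0: 0.4 kHz.
k=1: 46.4 kHz, 47.2 kHz.
k=2: 93.2 kHz, 94 kHz.
k=3: 140 kHz, 140.8 kHz.
k=4: 186.8 kHz, 187.6 kHz.
Within [47.8 kHz, 140.5 kHz]: 93.2 kHz, 94 kHz, 140 kHz.

93.2 kHz, 94 kHz, 140 kHz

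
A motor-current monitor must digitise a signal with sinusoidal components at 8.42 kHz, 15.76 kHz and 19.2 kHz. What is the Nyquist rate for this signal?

Highest-frequency component: 19.2 kHz.
Nyquist rate = 2 × 19.2 kHz = 38.4 kHz.

38.4 kHz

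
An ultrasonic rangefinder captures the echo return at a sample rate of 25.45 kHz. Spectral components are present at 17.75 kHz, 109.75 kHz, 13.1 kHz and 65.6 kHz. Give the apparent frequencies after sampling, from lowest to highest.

fs/2 = 12.725 kHz.
17.75 kHz > fs/2 = 12.725 kHz, folds to fs − 17.75 kHz = 7.7 kHz.
109.75 kHz mod fs = 7.95 kHz.
7.95 kHz ≤ fs/2 = 12.725 kHz, appears at 7.95 kHz.
13.1 kHz > fs/2 = 12.725 kHz, folds to fs − 13.1 kHz = 12.35 kHz.
65.6 kHz mod fs = 14.7 kHz.
14.7 kHz > fs/2 = 12.725 kHz, folds to fs − 14.7 kHz = 10.75 kHz.
Distinct values: {7.7 kHz, 7.95 kHz, 10.75 kHz, 12.35 kHz}.

7.7 kHz, 7.95 kHz, 10.75 kHz, 12.35 kHz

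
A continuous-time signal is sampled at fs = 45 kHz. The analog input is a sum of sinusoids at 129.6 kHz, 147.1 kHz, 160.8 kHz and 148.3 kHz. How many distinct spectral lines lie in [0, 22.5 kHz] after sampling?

4

fs/2 = 22.5 kHz.
129.6 kHz mod fs = 39.6 kHz.
39.6 kHz > fs/2 = 22.5 kHz, folds to fs − 39.6 kHz = 5.4 kHz.
147.1 kHz mod fs = 12.1 kHz.
12.1 kHz ≤ fs/2 = 22.5 kHz, appears at 12.1 kHz.
160.8 kHz mod fs = 25.8 kHz.
25.8 kHz > fs/2 = 22.5 kHz, folds to fs − 25.8 kHz = 19.2 kHz.
148.3 kHz mod fs = 13.3 kHz.
13.3 kHz ≤ fs/2 = 22.5 kHz, appears at 13.3 kHz.
Distinct values: {5.4 kHz, 12.1 kHz, 13.3 kHz, 19.2 kHz} → 4.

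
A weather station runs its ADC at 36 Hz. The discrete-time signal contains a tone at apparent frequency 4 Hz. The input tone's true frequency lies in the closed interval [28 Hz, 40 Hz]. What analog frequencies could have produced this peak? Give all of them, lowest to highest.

Frequencies that alias to 4 Hz are k·fs ± 4 Hz for integer k ≥ 0.
k=0: 4 Hz.
k=1: 32 Hz, 40 Hz.
k=2: 68 Hz, 76 Hz.
Within [28 Hz, 40 Hz]: 32 Hz, 40 Hz.

32 Hz, 40 Hz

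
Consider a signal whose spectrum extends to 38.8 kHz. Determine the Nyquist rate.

77.6 kHz

Nyquist rate = 2 × 38.8 kHz = 77.6 kHz.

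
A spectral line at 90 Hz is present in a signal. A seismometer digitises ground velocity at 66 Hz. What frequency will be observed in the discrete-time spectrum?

24 Hz

90 Hz mod fs = 24 Hz.
24 Hz ≤ fs/2 = 33 Hz, appears at 24 Hz.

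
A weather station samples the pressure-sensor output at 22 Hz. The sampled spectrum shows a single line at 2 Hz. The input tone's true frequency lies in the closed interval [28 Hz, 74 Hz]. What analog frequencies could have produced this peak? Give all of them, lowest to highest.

42 Hz, 46 Hz, 64 Hz, 68 Hz

Frequencies that alias to 2 Hz are k·fs ± 2 Hz for integer k ≥ 0.
k=0: 2 Hz.
k=1: 20 Hz, 24 Hz.
k=2: 42 Hz, 46 Hz.
k=3: 64 Hz, 68 Hz.
k=4: 86 Hz, 90 Hz.
Within [28 Hz, 74 Hz]: 42 Hz, 46 Hz, 64 Hz, 68 Hz.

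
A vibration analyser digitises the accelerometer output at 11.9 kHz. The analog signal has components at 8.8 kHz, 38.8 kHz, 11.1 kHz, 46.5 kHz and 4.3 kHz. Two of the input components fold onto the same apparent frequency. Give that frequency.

3.1 kHz

fs/2 = 5.95 kHz.
8.8 kHz > fs/2 = 5.95 kHz, folds to fs − 8.8 kHz = 3.1 kHz.
38.8 kHz mod fs = 3.1 kHz.
3.1 kHz ≤ fs/2 = 5.95 kHz, appears at 3.1 kHz.
11.1 kHz > fs/2 = 5.95 kHz, folds to fs − 11.1 kHz = 0.8 kHz.
46.5 kHz mod fs = 10.8 kHz.
10.8 kHz > fs/2 = 5.95 kHz, folds to fs − 10.8 kHz = 1.1 kHz.
4.3 kHz ≤ fs/2 = 5.95 kHz, passes unchanged.
8.8 kHz and 38.8 kHz both map to 3.1 kHz.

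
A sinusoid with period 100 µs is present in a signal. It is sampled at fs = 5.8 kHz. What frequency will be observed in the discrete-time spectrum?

1.6 kHz

T = 100 µs → f = 1/T = 10 kHz.
10 kHz mod fs = 4.2 kHz.
4.2 kHz > fs/2 = 2.9 kHz, folds to fs − 4.2 kHz = 1.6 kHz.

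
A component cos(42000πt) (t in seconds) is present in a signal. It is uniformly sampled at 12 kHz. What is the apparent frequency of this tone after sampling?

3 kHz

ω = 42000π rad/s → f = ω/(2π) = 21000 Hz = 21 kHz.
21 kHz mod fs = 9 kHz.
9 kHz > fs/2 = 6 kHz, folds to fs − 9 kHz = 3 kHz.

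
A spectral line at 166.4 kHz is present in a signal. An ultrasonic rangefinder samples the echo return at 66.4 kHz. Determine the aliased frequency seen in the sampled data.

32.8 kHz

166.4 kHz mod fs = 33.6 kHz.
33.6 kHz > fs/2 = 33.2 kHz, folds to fs − 33.6 kHz = 32.8 kHz.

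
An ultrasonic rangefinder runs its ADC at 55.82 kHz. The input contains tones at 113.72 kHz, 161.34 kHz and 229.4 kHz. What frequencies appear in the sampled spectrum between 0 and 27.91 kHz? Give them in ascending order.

2.08 kHz, 6.12 kHz

fs/2 = 27.91 kHz.
113.72 kHz mod fs = 2.08 kHz.
2.08 kHz ≤ fs/2 = 27.91 kHz, appears at 2.08 kHz.
161.34 kHz mod fs = 49.7 kHz.
49.7 kHz > fs/2 = 27.91 kHz, folds to fs − 49.7 kHz = 6.12 kHz.
229.4 kHz mod fs = 6.12 kHz.
6.12 kHz ≤ fs/2 = 27.91 kHz, appears at 6.12 kHz.
Distinct values: {2.08 kHz, 6.12 kHz}.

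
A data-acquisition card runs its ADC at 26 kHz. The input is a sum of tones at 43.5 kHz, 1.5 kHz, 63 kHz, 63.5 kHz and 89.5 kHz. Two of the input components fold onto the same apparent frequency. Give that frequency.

11.5 kHz

fs/2 = 13 kHz.
43.5 kHz mod fs = 17.5 kHz.
17.5 kHz > fs/2 = 13 kHz, folds to fs − 17.5 kHz = 8.5 kHz.
1.5 kHz ≤ fs/2 = 13 kHz, passes unchanged.
63 kHz mod fs = 11 kHz.
11 kHz ≤ fs/2 = 13 kHz, appears at 11 kHz.
63.5 kHz mod fs = 11.5 kHz.
11.5 kHz ≤ fs/2 = 13 kHz, appears at 11.5 kHz.
89.5 kHz mod fs = 11.5 kHz.
11.5 kHz ≤ fs/2 = 13 kHz, appears at 11.5 kHz.
63.5 kHz and 89.5 kHz both map to 11.5 kHz.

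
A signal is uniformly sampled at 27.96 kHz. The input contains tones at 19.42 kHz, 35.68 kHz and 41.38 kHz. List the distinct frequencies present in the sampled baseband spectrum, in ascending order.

7.72 kHz, 8.54 kHz, 13.42 kHz

fs/2 = 13.98 kHz.
19.42 kHz > fs/2 = 13.98 kHz, folds to fs − 19.42 kHz = 8.54 kHz.
35.68 kHz mod fs = 7.72 kHz.
7.72 kHz ≤ fs/2 = 13.98 kHz, appears at 7.72 kHz.
41.38 kHz mod fs = 13.42 kHz.
13.42 kHz ≤ fs/2 = 13.98 kHz, appears at 13.42 kHz.
Distinct values: {7.72 kHz, 8.54 kHz, 13.42 kHz}.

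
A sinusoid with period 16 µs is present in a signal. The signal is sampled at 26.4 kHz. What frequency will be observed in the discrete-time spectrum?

9.7 kHz

T = 16 µs → f = 1/T = 62.5 kHz.
62.5 kHz mod fs = 9.7 kHz.
9.7 kHz ≤ fs/2 = 13.2 kHz, appears at 9.7 kHz.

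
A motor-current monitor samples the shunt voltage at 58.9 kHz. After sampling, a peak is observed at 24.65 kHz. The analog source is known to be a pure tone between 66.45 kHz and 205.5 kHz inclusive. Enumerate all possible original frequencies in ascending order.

83.55 kHz, 93.15 kHz, 142.45 kHz, 152.05 kHz, 201.35 kHz

Frequencies that alias to 24.65 kHz are k·fs ± 24.65 kHz for integer k ≥ 0.
k=0: 24.65 kHz.
k=1: 34.25 kHz, 83.55 kHz.
k=2: 93.15 kHz, 142.45 kHz.
k=3: 152.05 kHz, 201.35 kHz.
k=4: 210.95 kHz, 260.25 kHz.
Within [66.45 kHz, 205.5 kHz]: 83.55 kHz, 93.15 kHz, 142.45 kHz, 152.05 kHz, 201.35 kHz.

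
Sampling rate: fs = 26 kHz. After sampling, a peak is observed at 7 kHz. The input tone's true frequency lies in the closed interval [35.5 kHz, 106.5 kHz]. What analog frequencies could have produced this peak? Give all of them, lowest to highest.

45 kHz, 59 kHz, 71 kHz, 85 kHz, 97 kHz

Frequencies that alias to 7 kHz are k·fs ± 7 kHz for integer k ≥ 0.
k=0: 7 kHz.
k=1: 19 kHz, 33 kHz.
k=2: 45 kHz, 59 kHz.
k=3: 71 kHz, 85 kHz.
k=4: 97 kHz, 111 kHz.
k=5: 123 kHz, 137 kHz.
Within [35.5 kHz, 106.5 kHz]: 45 kHz, 59 kHz, 71 kHz, 85 kHz, 97 kHz.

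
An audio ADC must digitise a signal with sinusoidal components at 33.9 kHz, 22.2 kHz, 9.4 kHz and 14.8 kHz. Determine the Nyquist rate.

67.8 kHz

Highest-frequency component: 33.9 kHz.
Nyquist rate = 2 × 33.9 kHz = 67.8 kHz.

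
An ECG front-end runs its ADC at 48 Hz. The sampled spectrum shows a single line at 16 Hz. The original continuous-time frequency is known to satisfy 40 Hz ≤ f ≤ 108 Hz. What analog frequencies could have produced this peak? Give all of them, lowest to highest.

64 Hz, 80 Hz

Frequencies that alias to 16 Hz are k·fs ± 16 Hz for integer k ≥ 0.
k=0: 16 Hz.
k=1: 32 Hz, 64 Hz.
k=2: 80 Hz, 112 Hz.
k=3: 128 Hz, 160 Hz.
Within [40 Hz, 108 Hz]: 64 Hz, 80 Hz.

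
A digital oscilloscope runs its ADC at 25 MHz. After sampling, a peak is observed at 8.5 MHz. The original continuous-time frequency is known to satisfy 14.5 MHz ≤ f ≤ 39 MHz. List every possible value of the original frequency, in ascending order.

Frequencies that alias to 8.5 MHz are k·fs ± 8.5 MHz for integer k ≥ 0.
k=0: 8.5 MHz.
k=1: 16.5 MHz, 33.5 MHz.
k=2: 41.5 MHz, 58.5 MHz.
Within [14.5 MHz, 39 MHz]: 16.5 MHz, 33.5 MHz.

16.5 MHz, 33.5 MHz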